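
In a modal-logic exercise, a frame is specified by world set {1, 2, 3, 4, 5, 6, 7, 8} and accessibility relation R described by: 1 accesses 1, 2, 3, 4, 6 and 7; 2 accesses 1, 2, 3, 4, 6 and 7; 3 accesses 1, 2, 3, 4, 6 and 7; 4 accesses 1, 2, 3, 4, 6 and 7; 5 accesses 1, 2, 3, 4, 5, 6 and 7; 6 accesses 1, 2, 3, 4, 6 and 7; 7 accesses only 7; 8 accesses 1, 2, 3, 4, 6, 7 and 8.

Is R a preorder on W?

Reflexive: yes — every world is R-related to itself.
Transitive: yes — every two-step R-path is closed by a direct edge.
So R is a preorder.

Yes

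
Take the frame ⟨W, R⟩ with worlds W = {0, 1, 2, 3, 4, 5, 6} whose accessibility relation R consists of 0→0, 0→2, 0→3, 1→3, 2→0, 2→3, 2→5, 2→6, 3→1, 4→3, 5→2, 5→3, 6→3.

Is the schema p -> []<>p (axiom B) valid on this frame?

The schema B characterises exactly the symmetric frames.
Symmetric: no — 0 R 3 but not 3 R 0.

No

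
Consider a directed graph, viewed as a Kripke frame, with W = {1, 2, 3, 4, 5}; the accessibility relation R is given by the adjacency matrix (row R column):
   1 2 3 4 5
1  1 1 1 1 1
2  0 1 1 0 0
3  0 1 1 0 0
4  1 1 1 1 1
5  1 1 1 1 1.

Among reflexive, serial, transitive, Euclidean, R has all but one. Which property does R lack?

Reflexive: yes — every world is R-related to itself.
Serial: yes — every world has a successor (e.g. 1 R 1).
Transitive: yes — every two-step R-path is closed by a direct edge.
Euclidean: no — 1 R 2 and 1 R 4, but not 2 R 4.
Only Euclidean fails.

Euclidean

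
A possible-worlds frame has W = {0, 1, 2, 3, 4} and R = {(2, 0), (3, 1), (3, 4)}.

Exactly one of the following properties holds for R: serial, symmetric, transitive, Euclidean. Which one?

transitive

Serial: no — 0 has no R-successor.
Symmetric: no — 2 R 0 but not 0 R 2.
Transitive: yes — every two-step R-path is closed by a direct edge.
Euclidean: no — 3 R 1 and 3 R 4, but not 1 R 4.
Only transitive holds.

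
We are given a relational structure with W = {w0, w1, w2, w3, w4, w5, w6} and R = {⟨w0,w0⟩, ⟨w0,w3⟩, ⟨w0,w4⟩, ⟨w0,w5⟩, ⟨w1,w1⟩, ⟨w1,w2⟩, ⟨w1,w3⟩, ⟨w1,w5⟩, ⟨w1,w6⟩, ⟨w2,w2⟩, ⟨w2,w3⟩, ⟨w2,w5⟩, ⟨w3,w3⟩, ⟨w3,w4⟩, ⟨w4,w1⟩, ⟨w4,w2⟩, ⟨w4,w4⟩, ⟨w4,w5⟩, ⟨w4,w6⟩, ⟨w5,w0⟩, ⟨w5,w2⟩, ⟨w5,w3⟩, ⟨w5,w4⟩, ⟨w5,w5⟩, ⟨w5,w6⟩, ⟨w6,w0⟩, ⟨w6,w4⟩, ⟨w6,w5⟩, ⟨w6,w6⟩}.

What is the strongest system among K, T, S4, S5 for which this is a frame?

T

Reflexive (axiom T): yes — every world is R-related to itself.
Transitive (axiom 4): no — w0 R w4 and w4 R w1, but not w0 R w1.
Euclidean (axiom 5): no — w0 R w3 and w0 R w5, but not w3 R w5.
So F validates K, T; S4 would additionally require R to be transitive. The strongest is T.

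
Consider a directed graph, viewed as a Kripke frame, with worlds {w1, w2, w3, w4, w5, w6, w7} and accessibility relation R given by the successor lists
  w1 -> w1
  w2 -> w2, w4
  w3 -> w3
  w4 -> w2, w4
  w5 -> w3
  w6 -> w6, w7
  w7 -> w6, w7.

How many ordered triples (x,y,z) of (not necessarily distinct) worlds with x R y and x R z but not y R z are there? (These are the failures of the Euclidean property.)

0

R is Euclidean; there are no such tuples.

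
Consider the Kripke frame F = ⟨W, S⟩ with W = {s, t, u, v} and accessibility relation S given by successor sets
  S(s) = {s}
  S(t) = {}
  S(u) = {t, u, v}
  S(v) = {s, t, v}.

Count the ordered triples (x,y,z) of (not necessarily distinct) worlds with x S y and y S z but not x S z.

Enumerating: (u,v,s).

1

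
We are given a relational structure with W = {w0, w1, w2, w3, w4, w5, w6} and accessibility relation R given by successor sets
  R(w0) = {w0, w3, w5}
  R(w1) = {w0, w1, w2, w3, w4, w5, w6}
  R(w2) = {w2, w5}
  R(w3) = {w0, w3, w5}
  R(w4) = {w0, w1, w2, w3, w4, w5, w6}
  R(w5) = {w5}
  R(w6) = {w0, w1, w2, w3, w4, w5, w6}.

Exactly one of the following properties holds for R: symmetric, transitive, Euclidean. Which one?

transitive

Symmetric: no — w0 R w5 but not w5 R w0.
Transitive: yes — every two-step R-path is closed by a direct edge.
Euclidean: no — w0 R w5 and w0 R w3, but not w5 R w3.
Only transitive holds.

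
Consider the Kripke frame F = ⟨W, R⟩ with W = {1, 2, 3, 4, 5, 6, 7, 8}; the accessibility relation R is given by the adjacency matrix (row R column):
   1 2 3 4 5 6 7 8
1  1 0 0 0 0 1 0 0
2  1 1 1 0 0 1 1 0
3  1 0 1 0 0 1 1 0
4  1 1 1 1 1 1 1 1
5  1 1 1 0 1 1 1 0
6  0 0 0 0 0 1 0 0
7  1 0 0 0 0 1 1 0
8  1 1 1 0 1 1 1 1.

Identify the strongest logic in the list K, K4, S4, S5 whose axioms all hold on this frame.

Transitive (axiom 4): yes — every two-step R-path is closed by a direct edge.
Reflexive (axiom T): yes — every world is R-related to itself.
Euclidean (axiom 5): no — 2 R 1 and 2 R 3, but not 1 R 3.
So F validates K, K4, S4; S5 would additionally require R to be Euclidean. The strongest is S4.

S4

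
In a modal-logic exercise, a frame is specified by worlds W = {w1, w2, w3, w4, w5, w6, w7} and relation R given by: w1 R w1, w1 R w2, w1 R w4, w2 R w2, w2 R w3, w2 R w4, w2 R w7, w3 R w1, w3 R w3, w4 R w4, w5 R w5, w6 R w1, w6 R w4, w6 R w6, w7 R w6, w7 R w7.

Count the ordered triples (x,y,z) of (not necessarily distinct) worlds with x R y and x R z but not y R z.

Enumerating: (w1,w2,w1), (w1,w4,w1), (w1,w4,w2), (w2,w3,w2), (w2,w3,w4), (w2,w3,w7), (w2,w4,w2), (w2,w4,w3), (w2,w4,w7), (w2,w7,w2), (w2,w7,w3), (w2,w7,w4), (w3,w1,w3), (w6,w1,w6), (w6,w4,w1), (w6,w4,w6), (w7,w6,w7).

17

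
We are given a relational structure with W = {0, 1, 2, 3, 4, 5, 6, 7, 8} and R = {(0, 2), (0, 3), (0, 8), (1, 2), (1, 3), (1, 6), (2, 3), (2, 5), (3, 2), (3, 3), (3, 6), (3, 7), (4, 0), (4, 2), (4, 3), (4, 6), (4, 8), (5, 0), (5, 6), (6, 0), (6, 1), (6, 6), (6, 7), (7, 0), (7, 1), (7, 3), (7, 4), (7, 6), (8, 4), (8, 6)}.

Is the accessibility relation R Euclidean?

Euclidean: no — 0 R 2 and 0 R 8, but not 2 R 8.

No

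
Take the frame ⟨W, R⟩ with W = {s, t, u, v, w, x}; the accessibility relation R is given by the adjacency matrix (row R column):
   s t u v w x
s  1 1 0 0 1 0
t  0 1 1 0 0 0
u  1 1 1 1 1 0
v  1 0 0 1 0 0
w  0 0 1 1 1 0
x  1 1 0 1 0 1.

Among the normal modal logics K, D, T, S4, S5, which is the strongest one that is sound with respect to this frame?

Serial (axiom D): yes — every world has a successor (e.g. s R s).
Reflexive (axiom T): yes — every world is R-related to itself.
Transitive (axiom 4): no — s R t and t R u, but not s R u.
Euclidean (axiom 5): no — s R t and s R w, but not t R w.
So F validates K, D, T; S4 would additionally require R to be transitive. The strongest is T.

T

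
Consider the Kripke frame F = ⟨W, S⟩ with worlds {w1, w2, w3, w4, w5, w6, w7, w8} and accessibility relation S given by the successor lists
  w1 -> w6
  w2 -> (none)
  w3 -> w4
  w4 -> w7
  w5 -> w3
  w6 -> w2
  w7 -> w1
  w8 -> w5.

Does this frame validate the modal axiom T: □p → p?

No

The schema T characterises exactly the reflexive frames.
Reflexive: no — w1 is not related to itself.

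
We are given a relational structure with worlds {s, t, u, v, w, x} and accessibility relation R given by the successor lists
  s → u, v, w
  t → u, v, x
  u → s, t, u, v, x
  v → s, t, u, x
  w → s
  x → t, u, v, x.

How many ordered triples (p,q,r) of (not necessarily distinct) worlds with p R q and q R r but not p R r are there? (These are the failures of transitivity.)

Enumerating: (s,u,s), (s,u,t), (s,u,x), (s,v,s), (s,v,t), (s,v,x), (s,w,s), (t,u,s), (t,u,t), (t,v,s), (t,v,t), (t,x,t), … and 11 more.
Total: 23.

23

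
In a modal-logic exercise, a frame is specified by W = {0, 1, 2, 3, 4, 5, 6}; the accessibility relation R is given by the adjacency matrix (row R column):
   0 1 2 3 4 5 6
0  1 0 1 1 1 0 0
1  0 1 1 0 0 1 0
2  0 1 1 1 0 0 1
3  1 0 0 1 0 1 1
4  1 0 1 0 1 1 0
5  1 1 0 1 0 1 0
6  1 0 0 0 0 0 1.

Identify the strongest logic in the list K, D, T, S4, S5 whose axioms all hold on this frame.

Serial (axiom D): yes — every world has a successor (e.g. 0 R 0).
Reflexive (axiom T): yes — every world is R-related to itself.
Transitive (axiom 4): no — 0 R 2 and 2 R 1, but not 0 R 1.
Euclidean (axiom 5): no — 0 R 2 and 0 R 4, but not 2 R 4.
So F validates K, D, T; S4 would additionally require R to be transitive. The strongest is T.

T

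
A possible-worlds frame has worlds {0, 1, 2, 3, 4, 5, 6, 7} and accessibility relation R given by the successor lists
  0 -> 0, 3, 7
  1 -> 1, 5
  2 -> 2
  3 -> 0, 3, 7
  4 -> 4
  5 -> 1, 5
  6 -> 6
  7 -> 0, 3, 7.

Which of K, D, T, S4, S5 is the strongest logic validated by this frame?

S5

Serial (axiom D): yes — every world has a successor (e.g. 0 R 0).
Reflexive (axiom T): yes — every world is R-related to itself.
Transitive (axiom 4): yes — every two-step R-path is closed by a direct edge.
Euclidean (axiom 5): yes — any two successors of a common world are R-related.
So F validates K, D, T, S4, S5. The strongest is S5.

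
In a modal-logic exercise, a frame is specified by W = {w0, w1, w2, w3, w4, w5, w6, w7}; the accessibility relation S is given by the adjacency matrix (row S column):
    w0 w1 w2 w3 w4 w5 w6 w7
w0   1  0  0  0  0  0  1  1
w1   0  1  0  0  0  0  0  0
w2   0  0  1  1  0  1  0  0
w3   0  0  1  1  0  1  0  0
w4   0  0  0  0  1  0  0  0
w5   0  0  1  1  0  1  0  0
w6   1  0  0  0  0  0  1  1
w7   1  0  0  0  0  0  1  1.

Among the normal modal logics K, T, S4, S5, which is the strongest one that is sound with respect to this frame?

Reflexive (axiom T): yes — every world is S-related to itself.
Transitive (axiom 4): yes — every two-step S-path is closed by a direct edge.
Euclidean (axiom 5): yes — any two successors of a common world are S-related.
So F validates K, T, S4, S5. The strongest is S5.

S5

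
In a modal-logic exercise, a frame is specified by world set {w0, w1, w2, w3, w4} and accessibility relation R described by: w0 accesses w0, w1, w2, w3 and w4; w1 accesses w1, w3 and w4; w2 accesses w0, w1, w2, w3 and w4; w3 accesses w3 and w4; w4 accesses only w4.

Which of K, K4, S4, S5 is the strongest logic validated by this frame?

Transitive (axiom 4): yes — every two-step R-path is closed by a direct edge.
Reflexive (axiom T): yes — every world is R-related to itself.
Euclidean (axiom 5): no — w0 R w1 and w0 R w2, but not w1 R w2.
So F validates K, K4, S4; S5 would additionally require R to be Euclidean. The strongest is S4.

S4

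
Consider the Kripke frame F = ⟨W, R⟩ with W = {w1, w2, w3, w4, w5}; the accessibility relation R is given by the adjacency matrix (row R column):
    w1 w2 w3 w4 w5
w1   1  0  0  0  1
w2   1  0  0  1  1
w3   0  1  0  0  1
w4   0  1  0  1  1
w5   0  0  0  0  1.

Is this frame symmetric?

No

Symmetric: no — w1 R w5 but not w5 R w1.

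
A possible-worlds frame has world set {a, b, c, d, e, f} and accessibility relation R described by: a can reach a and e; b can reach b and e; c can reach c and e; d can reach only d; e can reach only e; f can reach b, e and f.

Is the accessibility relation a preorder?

Yes

Reflexive: yes — every world is R-related to itself.
Transitive: yes — every two-step R-path is closed by a direct edge.
So R is a preorder.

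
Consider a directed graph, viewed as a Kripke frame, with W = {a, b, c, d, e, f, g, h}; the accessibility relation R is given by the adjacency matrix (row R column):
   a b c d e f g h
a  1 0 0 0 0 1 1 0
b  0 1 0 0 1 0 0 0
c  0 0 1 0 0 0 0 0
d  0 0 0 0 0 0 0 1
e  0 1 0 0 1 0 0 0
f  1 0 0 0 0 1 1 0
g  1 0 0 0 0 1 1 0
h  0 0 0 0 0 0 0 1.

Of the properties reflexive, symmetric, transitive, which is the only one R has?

transitive

Reflexive: no — d is not related to itself.
Symmetric: no — d R h but not h R d.
Transitive: yes — every two-step R-path is closed by a direct edge.
Only transitive holds.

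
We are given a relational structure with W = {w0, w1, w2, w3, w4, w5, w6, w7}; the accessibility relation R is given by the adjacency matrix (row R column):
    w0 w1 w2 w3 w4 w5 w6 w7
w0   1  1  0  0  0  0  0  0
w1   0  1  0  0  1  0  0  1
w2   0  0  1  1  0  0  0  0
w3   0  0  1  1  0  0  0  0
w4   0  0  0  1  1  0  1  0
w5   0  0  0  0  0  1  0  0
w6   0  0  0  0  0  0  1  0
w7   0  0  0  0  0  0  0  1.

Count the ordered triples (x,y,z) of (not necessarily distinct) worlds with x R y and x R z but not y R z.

9

Enumerating: (w0,w1,w0), (w1,w4,w1), (w1,w4,w7), (w1,w7,w1), (w1,w7,w4), (w4,w3,w4), (w4,w3,w6), (w4,w6,w3), (w4,w6,w4).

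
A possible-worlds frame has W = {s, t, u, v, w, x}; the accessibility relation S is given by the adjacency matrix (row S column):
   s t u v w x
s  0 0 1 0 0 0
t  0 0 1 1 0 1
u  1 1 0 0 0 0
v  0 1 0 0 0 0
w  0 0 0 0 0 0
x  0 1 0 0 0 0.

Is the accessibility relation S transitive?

No

Transitive: no — s S u and u S t, but not s S t.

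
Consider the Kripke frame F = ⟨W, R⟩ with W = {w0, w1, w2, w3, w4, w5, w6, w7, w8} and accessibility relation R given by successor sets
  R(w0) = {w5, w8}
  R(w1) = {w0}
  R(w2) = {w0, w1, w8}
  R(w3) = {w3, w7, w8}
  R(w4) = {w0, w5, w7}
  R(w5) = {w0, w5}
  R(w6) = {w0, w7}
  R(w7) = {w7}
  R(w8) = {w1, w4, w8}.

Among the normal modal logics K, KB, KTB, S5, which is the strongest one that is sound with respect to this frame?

K

Symmetric (axiom B): no — w0 R w8 but not w8 R w0.
Reflexive (axiom T): no — w0 is not related to itself.
Euclidean (axiom 5): no — w0 R w5 and w0 R w8, but not w5 R w8.
So F validates K; KB would additionally require R to be symmetric. The strongest is K.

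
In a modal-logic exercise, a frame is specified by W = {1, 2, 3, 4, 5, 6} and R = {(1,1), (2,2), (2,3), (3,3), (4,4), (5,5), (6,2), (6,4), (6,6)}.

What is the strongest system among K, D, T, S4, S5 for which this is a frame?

Serial (axiom D): yes — every world has a successor (e.g. 1 R 1).
Reflexive (axiom T): yes — every world is R-related to itself.
Transitive (axiom 4): no — 6 R 2 and 2 R 3, but not 6 R 3.
Euclidean (axiom 5): no — 6 R 2 and 6 R 4, but not 2 R 4.
So F validates K, D, T; S4 would additionally require R to be transitive. The strongest is T.

T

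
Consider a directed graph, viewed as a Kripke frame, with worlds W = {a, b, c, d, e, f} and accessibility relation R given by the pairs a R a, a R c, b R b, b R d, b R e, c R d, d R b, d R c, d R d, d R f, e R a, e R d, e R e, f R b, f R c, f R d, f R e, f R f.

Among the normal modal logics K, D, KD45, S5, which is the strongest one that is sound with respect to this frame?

D

Serial (axiom D): yes — every world has a successor (e.g. a R a).
Transitive (axiom 4): no — a R c and c R d, but not a R d.
Euclidean (axiom 5): no — b R d and b R e, but not d R e.
Reflexive (axiom T): no — c is not related to itself.
So F validates K, D; KD45 would additionally require R to be Euclidean and transitive. The strongest is D.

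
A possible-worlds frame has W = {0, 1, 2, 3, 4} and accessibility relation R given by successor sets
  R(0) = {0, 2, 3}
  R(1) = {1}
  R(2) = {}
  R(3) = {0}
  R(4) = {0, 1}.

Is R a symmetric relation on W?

Symmetric: no — 0 R 2 but not 2 R 0.

No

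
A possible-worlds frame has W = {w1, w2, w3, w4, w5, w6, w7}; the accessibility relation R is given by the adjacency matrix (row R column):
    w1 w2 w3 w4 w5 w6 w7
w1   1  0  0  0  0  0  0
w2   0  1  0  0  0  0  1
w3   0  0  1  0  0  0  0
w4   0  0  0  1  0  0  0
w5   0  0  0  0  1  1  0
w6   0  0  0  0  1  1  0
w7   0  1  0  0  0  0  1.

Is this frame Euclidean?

Euclidean: yes — any two successors of a common world are R-related.

Yes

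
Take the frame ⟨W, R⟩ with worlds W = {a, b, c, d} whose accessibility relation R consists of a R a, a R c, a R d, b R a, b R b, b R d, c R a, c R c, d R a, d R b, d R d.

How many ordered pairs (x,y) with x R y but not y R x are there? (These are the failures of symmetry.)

Enumerating: (b,a).

1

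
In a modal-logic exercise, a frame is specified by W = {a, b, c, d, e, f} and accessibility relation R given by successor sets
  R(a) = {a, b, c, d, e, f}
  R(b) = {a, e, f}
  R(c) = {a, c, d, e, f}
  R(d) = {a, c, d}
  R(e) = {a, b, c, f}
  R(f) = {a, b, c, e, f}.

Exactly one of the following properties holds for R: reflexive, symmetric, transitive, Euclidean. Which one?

symmetric

Reflexive: no — b is not related to itself.
Symmetric: yes — every pair in R has its reverse in R.
Transitive: no — b R a and a R c, but not b R c.
Euclidean: no — a R b and a R c, but not b R c.
Only symmetric holds.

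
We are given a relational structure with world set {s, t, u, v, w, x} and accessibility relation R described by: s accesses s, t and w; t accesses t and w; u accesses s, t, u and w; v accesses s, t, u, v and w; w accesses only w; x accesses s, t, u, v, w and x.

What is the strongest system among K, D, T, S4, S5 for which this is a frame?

S4

Serial (axiom D): yes — every world has a successor (e.g. s R s).
Reflexive (axiom T): yes — every world is R-related to itself.
Transitive (axiom 4): yes — every two-step R-path is closed by a direct edge.
Euclidean (axiom 5): no — s R w and s R t, but not w R t.
So F validates K, D, T, S4; S5 would additionally require R to be Euclidean. The strongest is S4.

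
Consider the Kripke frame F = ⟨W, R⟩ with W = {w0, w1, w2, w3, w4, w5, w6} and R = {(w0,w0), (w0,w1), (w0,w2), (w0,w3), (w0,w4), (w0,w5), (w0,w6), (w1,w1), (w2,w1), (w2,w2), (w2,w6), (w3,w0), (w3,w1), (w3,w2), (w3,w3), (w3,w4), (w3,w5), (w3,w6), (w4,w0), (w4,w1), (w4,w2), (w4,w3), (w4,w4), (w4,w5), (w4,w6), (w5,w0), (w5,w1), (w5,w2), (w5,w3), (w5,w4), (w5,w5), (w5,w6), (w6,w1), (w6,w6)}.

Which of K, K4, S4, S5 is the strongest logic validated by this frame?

S4

Transitive (axiom 4): yes — every two-step R-path is closed by a direct edge.
Reflexive (axiom T): yes — every world is R-related to itself.
Euclidean (axiom 5): no — w0 R w1 and w0 R w2, but not w1 R w2.
So F validates K, K4, S4; S5 would additionally require R to be Euclidean. The strongest is S4.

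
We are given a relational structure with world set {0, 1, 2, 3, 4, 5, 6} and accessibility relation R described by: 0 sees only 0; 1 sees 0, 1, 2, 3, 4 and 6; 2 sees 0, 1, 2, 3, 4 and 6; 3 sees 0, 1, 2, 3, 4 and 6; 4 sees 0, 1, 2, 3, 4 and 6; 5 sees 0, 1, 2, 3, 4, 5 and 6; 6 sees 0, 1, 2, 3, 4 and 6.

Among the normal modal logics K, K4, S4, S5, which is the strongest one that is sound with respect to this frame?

Transitive (axiom 4): yes — every two-step R-path is closed by a direct edge.
Reflexive (axiom T): yes — every world is R-related to itself.
Euclidean (axiom 5): no — 1 R 0 and 1 R 2, but not 0 R 2.
So F validates K, K4, S4; S5 would additionally require R to be Euclidean. The strongest is S4.

S4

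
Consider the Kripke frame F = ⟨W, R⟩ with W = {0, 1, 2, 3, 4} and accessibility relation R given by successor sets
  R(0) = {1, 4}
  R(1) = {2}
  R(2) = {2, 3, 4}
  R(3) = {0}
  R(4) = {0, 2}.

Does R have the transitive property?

Transitive: no — 0 R 1 and 1 R 2, but not 0 R 2.

No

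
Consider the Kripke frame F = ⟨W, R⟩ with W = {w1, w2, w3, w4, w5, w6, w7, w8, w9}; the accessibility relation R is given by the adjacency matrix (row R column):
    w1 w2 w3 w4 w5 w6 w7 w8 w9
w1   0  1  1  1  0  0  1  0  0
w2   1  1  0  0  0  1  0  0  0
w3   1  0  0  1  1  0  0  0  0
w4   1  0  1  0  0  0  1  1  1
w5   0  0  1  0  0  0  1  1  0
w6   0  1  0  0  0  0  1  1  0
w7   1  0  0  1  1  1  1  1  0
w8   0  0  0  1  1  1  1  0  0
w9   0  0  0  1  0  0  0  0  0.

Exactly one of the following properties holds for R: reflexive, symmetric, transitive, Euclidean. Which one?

Reflexive: no — w1 is not related to itself.
Symmetric: yes — every pair in R has its reverse in R.
Transitive: no — w1 R w2 and w2 R w6, but not w1 R w6.
Euclidean: no — w1 R w2 and w1 R w3, but not w2 R w3.
Only symmetric holds.

symmetric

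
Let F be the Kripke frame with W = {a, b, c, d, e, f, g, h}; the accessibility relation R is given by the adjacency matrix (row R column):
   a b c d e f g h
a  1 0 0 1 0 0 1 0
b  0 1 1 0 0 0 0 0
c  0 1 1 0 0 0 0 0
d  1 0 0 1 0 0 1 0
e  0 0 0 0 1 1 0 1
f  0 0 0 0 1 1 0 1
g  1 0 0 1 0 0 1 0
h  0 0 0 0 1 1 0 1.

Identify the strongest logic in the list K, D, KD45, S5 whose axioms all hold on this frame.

S5

Serial (axiom D): yes — every world has a successor (e.g. a R a).
Transitive (axiom 4): yes — every two-step R-path is closed by a direct edge.
Euclidean (axiom 5): yes — any two successors of a common world are R-related.
Reflexive (axiom T): yes — every world is R-related to itself.
So F validates K, D, KD45, S5. The strongest is S5.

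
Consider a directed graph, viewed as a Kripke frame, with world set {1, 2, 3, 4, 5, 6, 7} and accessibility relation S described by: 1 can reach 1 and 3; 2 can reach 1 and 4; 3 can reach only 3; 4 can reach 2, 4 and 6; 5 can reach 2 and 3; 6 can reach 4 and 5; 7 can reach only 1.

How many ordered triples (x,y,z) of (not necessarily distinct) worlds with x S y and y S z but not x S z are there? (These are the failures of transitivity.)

12

Enumerating: (2,1,3), (2,4,2), (2,4,6), (4,2,1), (4,6,5), (5,2,1), (5,2,4), (6,4,2), (6,4,6), (6,5,2), (6,5,3), (7,1,3).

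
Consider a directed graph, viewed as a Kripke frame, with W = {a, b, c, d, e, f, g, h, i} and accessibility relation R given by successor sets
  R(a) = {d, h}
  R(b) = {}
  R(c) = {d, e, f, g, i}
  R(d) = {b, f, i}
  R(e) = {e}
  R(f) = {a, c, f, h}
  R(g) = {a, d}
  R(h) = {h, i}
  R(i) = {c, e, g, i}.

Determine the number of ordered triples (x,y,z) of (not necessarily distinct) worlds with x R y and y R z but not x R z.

Enumerating: (a,d,b), (a,d,f), (a,d,i), (a,h,i), (c,d,b), (c,f,a), (c,f,c), (c,f,h), (c,g,a), (c,i,c), (d,f,a), (d,f,c), … and 21 more.
Total: 33.

33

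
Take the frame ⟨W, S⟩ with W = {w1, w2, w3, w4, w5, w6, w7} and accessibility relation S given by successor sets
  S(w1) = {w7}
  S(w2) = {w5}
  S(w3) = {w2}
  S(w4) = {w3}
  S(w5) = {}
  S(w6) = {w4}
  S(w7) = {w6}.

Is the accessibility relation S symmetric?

Symmetric: no — w1 S w7 but not w7 S w1.

No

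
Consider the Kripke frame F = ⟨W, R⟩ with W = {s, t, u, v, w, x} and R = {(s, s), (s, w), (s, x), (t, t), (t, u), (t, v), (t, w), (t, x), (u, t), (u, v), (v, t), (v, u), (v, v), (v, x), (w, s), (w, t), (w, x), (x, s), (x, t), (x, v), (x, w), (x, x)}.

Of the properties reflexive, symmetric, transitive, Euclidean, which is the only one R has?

symmetric

Reflexive: no — u is not related to itself.
Symmetric: yes — every pair in R has its reverse in R.
Transitive: no — s R w and w R t, but not s R t.
Euclidean: no — t R u and t R w, but not u R w.
Only symmetric holds.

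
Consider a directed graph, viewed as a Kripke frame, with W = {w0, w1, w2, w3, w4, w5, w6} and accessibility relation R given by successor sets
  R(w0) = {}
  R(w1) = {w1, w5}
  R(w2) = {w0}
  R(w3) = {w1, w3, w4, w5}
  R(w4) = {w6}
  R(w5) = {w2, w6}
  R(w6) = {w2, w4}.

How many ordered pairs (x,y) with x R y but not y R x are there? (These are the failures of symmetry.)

8

Enumerating: (w1,w5), (w2,w0), (w3,w1), (w3,w4), (w3,w5), (w5,w2), (w5,w6), (w6,w2).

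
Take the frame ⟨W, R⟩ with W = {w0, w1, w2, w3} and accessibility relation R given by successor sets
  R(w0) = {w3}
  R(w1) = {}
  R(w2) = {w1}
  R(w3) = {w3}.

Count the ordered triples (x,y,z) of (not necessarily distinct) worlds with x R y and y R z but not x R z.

R is transitive; there are no such tuples.

0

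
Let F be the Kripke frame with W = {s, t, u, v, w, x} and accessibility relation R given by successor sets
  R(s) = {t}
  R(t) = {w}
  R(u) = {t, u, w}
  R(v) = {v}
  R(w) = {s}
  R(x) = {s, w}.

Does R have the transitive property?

No

Transitive: no — s R t and t R w, but not s R w.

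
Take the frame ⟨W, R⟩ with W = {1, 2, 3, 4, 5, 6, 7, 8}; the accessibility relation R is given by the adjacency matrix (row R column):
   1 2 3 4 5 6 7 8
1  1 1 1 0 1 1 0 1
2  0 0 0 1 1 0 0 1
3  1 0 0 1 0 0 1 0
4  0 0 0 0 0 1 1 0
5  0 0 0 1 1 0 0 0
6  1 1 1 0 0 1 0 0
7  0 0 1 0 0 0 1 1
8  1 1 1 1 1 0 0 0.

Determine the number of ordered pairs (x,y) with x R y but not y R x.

Enumerating: (1,2), (1,5), (2,4), (2,5), (3,4), (4,6), (4,7), (5,4), (6,2), (6,3), (7,8), (8,3), (8,4), (8,5).

14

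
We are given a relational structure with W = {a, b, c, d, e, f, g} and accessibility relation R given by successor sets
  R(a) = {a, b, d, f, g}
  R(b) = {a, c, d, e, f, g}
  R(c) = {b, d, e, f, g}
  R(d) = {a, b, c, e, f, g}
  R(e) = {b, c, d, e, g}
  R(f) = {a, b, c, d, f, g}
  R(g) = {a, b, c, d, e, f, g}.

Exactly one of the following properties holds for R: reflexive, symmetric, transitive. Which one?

symmetric

Reflexive: no — b is not related to itself.
Symmetric: yes — every pair in R has its reverse in R.
Transitive: no — a R b and b R c, but not a R c.
Only symmetric holds.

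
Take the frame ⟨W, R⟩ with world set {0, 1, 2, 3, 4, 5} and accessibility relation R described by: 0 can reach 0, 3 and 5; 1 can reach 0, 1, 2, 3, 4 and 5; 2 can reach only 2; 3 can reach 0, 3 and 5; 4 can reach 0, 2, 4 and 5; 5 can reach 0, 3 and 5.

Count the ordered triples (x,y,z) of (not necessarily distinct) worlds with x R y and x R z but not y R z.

23

Enumerating: (1,0,1), (1,0,2), (1,0,4), (1,2,0), (1,2,1), (1,2,3), (1,2,4), (1,2,5), (1,3,1), (1,3,2), (1,3,4), (1,4,1), … and 11 more.
Total: 23.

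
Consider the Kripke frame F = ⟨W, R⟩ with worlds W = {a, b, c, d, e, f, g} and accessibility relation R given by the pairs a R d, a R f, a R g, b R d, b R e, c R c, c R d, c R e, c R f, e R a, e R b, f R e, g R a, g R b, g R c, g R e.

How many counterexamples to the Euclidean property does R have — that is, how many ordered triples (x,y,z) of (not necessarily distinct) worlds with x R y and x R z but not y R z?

Enumerating: (a,d,d), (a,d,f), (a,d,g), (a,f,d), (a,f,f), (a,f,g), (a,g,d), (a,g,f), (a,g,g), (b,d,d), (b,d,e), (b,e,d), … and 28 more.
Total: 40.

40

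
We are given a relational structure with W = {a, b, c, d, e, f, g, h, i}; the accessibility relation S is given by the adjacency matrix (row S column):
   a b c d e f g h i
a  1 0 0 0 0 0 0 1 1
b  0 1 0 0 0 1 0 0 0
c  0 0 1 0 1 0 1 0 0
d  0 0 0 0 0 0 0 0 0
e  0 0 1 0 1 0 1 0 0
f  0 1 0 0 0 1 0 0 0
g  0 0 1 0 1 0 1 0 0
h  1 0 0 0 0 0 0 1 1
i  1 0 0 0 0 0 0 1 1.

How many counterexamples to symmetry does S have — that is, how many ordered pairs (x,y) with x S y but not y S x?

0

S is symmetric; there are no such tuples.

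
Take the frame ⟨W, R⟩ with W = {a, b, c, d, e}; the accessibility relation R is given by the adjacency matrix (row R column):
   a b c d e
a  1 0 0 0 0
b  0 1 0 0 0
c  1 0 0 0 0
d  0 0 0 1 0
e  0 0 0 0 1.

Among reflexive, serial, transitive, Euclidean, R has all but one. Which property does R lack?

reflexive

Reflexive: no — c is not related to itself.
Serial: yes — every world has a successor (e.g. a R a).
Transitive: yes — every two-step R-path is closed by a direct edge.
Euclidean: yes — any two successors of a common world are R-related.
Only reflexive fails.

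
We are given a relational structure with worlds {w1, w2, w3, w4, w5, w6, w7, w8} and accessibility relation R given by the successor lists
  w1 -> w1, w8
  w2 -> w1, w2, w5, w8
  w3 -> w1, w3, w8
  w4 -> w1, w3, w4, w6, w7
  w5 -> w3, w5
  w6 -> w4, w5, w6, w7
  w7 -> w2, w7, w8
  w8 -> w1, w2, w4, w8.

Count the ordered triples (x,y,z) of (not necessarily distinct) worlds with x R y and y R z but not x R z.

Enumerating: (w1,w8,w2), (w1,w8,w4), (w2,w5,w3), (w2,w8,w4), (w3,w8,w2), (w3,w8,w4), (w4,w1,w8), (w4,w3,w8), (w4,w6,w5), (w4,w7,w2), (w4,w7,w8), (w5,w3,w1), … and 14 more.
Total: 26.

26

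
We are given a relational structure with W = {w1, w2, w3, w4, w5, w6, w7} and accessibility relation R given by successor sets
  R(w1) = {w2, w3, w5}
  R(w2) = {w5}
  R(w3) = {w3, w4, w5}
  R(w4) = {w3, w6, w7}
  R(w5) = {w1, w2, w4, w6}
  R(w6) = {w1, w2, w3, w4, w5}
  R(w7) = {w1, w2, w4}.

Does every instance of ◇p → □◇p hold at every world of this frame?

The schema 5 characterises exactly the Euclidean frames.
Euclidean: no — w1 R w2 and w1 R w3, but not w2 R w3.

No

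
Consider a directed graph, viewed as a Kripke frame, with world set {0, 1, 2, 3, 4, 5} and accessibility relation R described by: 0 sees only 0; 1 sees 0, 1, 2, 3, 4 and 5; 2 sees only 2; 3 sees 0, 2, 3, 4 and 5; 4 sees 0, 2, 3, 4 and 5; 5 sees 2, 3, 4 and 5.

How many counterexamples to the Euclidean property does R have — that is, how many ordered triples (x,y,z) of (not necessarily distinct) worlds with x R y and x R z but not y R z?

Enumerating: (1,0,1), (1,0,2), (1,0,3), (1,0,4), (1,0,5), (1,2,0), (1,2,1), (1,2,3), (1,2,4), (1,2,5), (1,3,1), (1,4,1), … and 23 more.
Total: 35.

35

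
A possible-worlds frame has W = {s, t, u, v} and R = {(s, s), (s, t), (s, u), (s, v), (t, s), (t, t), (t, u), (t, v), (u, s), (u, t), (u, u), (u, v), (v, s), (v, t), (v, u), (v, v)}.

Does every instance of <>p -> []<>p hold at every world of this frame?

Yes

The schema 5 characterises exactly the Euclidean frames.
Euclidean: yes — any two successors of a common world are R-related.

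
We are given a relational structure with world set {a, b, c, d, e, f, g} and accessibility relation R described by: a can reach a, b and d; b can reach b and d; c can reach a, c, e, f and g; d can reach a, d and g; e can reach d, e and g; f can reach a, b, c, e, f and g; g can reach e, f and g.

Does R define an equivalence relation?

Reflexive: yes — every world is R-related to itself.
Symmetric: no — a R b but not b R a.
Transitive: no — a R d and d R g, but not a R g.
So R is not an equivalence relation.

No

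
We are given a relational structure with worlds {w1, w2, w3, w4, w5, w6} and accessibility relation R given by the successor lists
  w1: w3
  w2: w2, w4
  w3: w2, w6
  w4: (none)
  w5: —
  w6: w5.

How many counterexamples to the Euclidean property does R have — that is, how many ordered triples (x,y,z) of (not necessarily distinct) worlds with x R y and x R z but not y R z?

Enumerating: (w1,w3,w3), (w2,w4,w2), (w2,w4,w4), (w3,w2,w6), (w3,w6,w2), (w3,w6,w6), (w6,w5,w5).

7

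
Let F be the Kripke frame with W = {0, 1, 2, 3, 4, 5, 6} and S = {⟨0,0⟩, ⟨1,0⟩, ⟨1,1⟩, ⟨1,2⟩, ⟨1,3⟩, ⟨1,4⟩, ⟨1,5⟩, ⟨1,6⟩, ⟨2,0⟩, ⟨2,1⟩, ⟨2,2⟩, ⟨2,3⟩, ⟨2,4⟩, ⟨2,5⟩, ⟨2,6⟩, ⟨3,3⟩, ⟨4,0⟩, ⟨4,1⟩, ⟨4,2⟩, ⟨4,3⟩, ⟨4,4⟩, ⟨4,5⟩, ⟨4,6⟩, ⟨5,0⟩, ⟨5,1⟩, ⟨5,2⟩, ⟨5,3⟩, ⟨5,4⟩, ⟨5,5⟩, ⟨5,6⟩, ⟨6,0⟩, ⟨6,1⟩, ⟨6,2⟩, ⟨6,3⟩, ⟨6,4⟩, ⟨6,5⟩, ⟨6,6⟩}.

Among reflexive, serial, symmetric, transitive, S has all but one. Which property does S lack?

symmetric

Reflexive: yes — every world is S-related to itself.
Serial: yes — every world has a successor (e.g. 0 S 0).
Symmetric: no — 1 S 0 but not 0 S 1.
Transitive: yes — every two-step S-path is closed by a direct edge.
Only symmetric fails.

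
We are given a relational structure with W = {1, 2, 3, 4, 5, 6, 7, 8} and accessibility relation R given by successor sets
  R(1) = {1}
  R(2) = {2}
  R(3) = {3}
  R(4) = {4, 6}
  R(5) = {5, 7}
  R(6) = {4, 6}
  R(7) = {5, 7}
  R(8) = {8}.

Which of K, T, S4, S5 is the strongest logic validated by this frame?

S5

Reflexive (axiom T): yes — every world is R-related to itself.
Transitive (axiom 4): yes — every two-step R-path is closed by a direct edge.
Euclidean (axiom 5): yes — any two successors of a common world are R-related.
So F validates K, T, S4, S5. The strongest is S5.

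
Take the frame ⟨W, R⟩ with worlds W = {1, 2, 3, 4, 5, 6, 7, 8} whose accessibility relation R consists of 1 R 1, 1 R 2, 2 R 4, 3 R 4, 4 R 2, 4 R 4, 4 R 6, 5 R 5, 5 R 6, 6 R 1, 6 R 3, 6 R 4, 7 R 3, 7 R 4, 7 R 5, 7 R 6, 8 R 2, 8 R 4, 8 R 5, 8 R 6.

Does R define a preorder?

Reflexive: no — 2 is not related to itself.
Transitive: no — 1 R 2 and 2 R 4, but not 1 R 4.
So R is not a preorder.

No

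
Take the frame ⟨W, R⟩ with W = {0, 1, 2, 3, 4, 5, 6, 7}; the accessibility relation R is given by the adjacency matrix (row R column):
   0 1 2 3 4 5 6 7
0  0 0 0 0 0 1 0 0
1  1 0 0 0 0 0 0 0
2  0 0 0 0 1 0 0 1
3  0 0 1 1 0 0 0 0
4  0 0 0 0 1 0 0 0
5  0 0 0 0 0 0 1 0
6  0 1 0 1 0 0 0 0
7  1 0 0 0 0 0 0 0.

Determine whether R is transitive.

Transitive: no — 0 R 5 and 5 R 6, but not 0 R 6.

No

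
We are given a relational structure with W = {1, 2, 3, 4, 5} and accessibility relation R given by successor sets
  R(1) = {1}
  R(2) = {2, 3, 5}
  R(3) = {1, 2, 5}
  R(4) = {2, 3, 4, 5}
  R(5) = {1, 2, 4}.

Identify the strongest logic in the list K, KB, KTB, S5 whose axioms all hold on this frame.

Symmetric (axiom B): no — 3 R 1 but not 1 R 3.
Reflexive (axiom T): no — 3 is not related to itself.
Euclidean (axiom 5): no — 2 R 5 and 2 R 3, but not 5 R 3.
So F validates K; KB would additionally require R to be symmetric. The strongest is K.

K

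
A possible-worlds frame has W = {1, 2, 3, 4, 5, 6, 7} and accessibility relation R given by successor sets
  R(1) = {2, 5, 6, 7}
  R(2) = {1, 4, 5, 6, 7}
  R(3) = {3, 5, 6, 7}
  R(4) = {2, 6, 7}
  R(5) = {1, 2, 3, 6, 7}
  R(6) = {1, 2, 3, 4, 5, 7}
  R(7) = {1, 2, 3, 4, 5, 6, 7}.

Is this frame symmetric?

Symmetric: yes — every pair in R has its reverse in R.

Yes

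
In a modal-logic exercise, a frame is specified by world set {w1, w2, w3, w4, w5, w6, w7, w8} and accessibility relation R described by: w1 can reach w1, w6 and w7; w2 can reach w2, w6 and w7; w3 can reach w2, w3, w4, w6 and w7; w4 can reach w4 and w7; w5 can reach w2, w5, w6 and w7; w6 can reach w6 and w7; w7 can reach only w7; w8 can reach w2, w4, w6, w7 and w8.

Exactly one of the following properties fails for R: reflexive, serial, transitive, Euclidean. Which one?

Euclidean

Reflexive: yes — every world is R-related to itself.
Serial: yes — every world has a successor (e.g. w1 R w1).
Transitive: yes — every two-step R-path is closed by a direct edge.
Euclidean: no — w1 R w7 and w1 R w6, but not w7 R w6.
Only Euclidean fails.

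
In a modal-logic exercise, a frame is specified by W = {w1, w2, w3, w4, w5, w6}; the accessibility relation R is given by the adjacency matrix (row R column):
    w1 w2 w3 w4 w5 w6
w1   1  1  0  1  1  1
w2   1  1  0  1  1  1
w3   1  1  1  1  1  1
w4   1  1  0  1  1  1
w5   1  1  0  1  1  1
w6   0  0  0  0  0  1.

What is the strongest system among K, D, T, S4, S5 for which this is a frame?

Serial (axiom D): yes — every world has a successor (e.g. w1 R w1).
Reflexive (axiom T): yes — every world is R-related to itself.
Transitive (axiom 4): yes — every two-step R-path is closed by a direct edge.
Euclidean (axiom 5): no — w1 R w6 and w1 R w2, but not w6 R w2.
So F validates K, D, T, S4; S5 would additionally require R to be Euclidean. The strongest is S4.

S4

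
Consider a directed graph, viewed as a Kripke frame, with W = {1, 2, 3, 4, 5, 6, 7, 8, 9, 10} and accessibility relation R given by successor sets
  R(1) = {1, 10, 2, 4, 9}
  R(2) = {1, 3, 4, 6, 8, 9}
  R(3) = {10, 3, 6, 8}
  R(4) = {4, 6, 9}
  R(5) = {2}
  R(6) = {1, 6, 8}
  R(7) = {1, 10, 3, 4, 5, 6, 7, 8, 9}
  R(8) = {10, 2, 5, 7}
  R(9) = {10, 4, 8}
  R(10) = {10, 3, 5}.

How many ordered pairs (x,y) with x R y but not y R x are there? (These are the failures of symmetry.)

25

Enumerating: (1,10), (1,4), (1,9), (10,5), (2,3), (2,4), (2,6), (2,9), (3,6), (3,8), (4,6), (5,2), … and 13 more.
Total: 25.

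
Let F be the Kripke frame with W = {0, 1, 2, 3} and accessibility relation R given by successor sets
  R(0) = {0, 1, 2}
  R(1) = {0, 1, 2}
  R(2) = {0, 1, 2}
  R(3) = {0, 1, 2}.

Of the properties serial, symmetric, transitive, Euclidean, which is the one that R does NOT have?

symmetric

Serial: yes — every world has a successor (e.g. 0 R 0).
Symmetric: no — 3 R 0 but not 0 R 3.
Transitive: yes — every two-step R-path is closed by a direct edge.
Euclidean: yes — any two successors of a common world are R-related.
Only symmetric fails.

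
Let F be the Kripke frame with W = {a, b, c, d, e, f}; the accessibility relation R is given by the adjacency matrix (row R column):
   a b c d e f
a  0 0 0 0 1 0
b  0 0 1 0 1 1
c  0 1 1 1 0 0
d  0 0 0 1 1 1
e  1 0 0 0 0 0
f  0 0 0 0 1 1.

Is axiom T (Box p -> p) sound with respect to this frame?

The schema T characterises exactly the reflexive frames.
Reflexive: no — a is not related to itself.

No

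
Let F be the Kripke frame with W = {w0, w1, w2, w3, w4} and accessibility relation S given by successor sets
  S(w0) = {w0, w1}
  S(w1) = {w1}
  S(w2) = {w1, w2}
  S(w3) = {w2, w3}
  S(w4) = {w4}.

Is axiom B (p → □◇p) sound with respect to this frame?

No

By correspondence theory, B is valid on a frame iff S is symmetric.
Symmetric: no — w0 S w1 but not w1 S w0.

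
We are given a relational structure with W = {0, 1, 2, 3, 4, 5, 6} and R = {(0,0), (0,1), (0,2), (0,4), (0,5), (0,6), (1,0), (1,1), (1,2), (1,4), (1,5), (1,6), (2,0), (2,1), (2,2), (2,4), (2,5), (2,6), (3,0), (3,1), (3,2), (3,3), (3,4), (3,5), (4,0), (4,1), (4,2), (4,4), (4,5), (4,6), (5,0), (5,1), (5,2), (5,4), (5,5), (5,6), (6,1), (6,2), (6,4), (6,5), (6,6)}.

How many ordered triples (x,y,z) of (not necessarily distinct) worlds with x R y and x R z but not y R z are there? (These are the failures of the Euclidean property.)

10

Enumerating: (0,6,0), (1,6,0), (2,6,0), (3,0,3), (3,1,3), (3,2,3), (3,4,3), (3,5,3), (4,6,0), (5,6,0).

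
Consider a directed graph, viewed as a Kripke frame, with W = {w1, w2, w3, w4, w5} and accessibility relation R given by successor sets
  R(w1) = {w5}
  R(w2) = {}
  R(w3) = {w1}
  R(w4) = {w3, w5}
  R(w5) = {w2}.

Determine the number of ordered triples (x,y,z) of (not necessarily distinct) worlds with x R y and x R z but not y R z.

7

Enumerating: (w1,w5,w5), (w3,w1,w1), (w4,w3,w3), (w4,w3,w5), (w4,w5,w3), (w4,w5,w5), (w5,w2,w2).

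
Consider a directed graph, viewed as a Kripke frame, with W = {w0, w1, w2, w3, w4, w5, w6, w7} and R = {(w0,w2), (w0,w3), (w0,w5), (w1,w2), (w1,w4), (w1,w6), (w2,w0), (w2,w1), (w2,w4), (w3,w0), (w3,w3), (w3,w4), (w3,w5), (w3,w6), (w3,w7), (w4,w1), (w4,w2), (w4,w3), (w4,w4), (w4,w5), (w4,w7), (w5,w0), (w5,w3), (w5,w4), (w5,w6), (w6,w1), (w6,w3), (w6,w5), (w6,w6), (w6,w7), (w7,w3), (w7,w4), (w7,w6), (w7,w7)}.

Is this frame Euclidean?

Euclidean: no — w0 R w2 and w0 R w3, but not w2 R w3.

No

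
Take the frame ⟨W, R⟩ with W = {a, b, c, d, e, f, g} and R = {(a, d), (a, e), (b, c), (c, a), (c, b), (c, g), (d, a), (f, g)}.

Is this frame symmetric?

No

Symmetric: no — a R e but not e R a.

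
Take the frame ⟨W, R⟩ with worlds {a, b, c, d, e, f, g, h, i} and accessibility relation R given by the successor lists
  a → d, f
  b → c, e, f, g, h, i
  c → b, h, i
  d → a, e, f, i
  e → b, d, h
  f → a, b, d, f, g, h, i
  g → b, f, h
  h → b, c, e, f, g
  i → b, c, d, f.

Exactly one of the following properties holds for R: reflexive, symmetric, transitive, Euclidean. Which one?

symmetric

Reflexive: no — a is not related to itself.
Symmetric: yes — every pair in R has its reverse in R.
Transitive: no — a R d and d R e, but not a R e.
Euclidean: no — b R c and b R e, but not c R e.
Only symmetric holds.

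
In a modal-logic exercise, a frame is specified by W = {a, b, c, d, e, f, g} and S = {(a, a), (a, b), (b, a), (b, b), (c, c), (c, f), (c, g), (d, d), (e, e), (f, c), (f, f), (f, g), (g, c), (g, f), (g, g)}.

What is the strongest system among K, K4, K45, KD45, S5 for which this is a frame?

Transitive (axiom 4): yes — every two-step S-path is closed by a direct edge.
Euclidean (axiom 5): yes — any two successors of a common world are S-related.
Serial (axiom D): yes — every world has a successor (e.g. a S a).
Reflexive (axiom T): yes — every world is S-related to itself.
So F validates K, K4, K45, KD45, S5. The strongest is S5.

S5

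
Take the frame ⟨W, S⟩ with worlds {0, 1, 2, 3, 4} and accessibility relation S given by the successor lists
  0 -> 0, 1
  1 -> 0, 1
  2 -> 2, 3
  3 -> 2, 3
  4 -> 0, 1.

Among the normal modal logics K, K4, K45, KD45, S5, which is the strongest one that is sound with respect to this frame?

Transitive (axiom 4): yes — every two-step S-path is closed by a direct edge.
Euclidean (axiom 5): yes — any two successors of a common world are S-related.
Serial (axiom D): yes — every world has a successor (e.g. 0 S 0).
Reflexive (axiom T): no — 4 is not related to itself.
So F validates K, K4, K45, KD45; S5 would additionally require S to be reflexive. The strongest is KD45.

KD45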